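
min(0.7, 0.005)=0.005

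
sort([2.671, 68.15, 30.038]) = [2.671, 30.038, 68.15]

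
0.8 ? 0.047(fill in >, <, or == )>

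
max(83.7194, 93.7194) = 93.7194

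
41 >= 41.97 False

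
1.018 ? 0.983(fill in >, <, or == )>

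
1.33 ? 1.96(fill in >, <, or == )<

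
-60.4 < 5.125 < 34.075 True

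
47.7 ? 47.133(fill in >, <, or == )>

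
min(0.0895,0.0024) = 0.0024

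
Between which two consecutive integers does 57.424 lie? 57 and 58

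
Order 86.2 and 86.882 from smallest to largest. 86.2, 86.882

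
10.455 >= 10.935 False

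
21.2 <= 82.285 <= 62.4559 False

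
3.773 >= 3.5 True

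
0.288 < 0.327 True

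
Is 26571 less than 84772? Yes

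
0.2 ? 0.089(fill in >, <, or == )>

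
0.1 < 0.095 False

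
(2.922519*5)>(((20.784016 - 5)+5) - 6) False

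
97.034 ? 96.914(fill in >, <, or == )>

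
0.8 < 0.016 False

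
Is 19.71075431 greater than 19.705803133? Yes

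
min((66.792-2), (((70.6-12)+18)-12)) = 64.6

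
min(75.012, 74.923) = 74.923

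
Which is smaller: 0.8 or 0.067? 0.067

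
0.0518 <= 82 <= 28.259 False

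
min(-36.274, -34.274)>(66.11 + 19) False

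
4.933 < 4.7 False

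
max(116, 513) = 513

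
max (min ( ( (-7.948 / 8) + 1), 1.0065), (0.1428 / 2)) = 0.0714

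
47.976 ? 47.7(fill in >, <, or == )>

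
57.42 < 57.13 False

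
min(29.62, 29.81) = 29.62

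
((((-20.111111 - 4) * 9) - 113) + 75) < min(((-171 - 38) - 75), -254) False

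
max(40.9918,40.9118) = 40.9918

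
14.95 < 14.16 False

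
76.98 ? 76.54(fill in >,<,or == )>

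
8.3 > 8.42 False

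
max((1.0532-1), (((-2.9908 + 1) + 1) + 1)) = 0.0532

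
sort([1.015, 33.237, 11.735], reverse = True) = [33.237, 11.735, 1.015]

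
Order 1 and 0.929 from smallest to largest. 0.929, 1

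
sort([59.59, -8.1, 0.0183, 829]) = [-8.1, 0.0183, 59.59, 829]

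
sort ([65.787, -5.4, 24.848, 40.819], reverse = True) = [65.787, 40.819, 24.848, -5.4]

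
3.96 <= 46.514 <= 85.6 True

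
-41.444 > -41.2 False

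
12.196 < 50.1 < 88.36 True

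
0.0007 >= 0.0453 False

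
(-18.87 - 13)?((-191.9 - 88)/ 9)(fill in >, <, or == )<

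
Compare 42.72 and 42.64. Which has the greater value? 42.72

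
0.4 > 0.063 True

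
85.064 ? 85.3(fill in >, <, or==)<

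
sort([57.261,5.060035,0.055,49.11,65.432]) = [0.055,5.060035,49.11,57.261,65.432]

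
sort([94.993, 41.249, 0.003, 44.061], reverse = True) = [94.993, 44.061, 41.249, 0.003]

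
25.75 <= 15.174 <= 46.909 False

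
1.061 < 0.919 False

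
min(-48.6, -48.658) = -48.658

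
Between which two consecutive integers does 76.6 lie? 76 and 77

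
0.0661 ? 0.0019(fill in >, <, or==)>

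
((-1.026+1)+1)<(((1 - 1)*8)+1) True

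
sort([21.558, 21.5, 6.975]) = [6.975, 21.5, 21.558]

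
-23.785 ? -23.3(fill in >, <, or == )<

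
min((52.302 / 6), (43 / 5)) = 8.6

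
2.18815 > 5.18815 False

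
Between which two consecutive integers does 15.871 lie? 15 and 16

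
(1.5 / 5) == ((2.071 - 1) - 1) False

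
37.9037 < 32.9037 False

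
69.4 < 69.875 True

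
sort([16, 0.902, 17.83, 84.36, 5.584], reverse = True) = [84.36, 17.83, 16, 5.584, 0.902]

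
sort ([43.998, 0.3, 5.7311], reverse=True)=[43.998, 5.7311, 0.3]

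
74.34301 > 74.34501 False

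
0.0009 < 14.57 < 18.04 True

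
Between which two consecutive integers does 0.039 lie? 0 and 1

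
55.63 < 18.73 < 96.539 False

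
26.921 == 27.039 False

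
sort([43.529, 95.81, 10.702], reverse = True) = [95.81, 43.529, 10.702]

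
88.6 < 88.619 True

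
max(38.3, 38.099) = 38.3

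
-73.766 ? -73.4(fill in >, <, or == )<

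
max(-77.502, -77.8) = -77.502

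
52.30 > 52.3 False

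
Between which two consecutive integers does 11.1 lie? 11 and 12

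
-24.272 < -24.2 True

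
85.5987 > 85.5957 True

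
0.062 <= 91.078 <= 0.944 False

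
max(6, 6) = 6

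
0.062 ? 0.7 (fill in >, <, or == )<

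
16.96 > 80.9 False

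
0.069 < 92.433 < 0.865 False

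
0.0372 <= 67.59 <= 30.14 False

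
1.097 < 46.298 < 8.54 False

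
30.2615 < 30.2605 False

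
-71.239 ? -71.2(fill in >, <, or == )<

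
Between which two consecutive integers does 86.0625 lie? 86 and 87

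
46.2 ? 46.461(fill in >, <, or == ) <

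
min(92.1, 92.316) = 92.1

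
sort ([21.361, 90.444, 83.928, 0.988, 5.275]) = [0.988, 5.275, 21.361, 83.928, 90.444]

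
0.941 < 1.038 True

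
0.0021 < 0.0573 True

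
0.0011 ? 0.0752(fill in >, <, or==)<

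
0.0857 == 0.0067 False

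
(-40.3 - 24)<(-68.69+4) False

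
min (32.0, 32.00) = 32.0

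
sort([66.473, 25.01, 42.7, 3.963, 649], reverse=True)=[649, 66.473, 42.7, 25.01, 3.963]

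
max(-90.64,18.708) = 18.708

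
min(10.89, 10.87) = 10.87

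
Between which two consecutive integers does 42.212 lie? 42 and 43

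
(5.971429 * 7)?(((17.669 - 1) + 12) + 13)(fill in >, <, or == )>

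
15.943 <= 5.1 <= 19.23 False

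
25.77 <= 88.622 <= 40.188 False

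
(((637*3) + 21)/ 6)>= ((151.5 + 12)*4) False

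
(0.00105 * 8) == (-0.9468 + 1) False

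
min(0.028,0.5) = 0.028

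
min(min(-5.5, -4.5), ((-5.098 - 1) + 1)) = -5.5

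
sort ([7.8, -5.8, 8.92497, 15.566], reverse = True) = [15.566, 8.92497, 7.8, -5.8]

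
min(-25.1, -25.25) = -25.25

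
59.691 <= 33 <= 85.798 False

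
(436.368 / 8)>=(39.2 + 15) True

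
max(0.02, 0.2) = 0.2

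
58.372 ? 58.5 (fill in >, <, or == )<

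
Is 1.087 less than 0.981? No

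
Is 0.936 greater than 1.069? No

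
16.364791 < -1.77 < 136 False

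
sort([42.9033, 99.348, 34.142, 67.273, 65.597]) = [34.142, 42.9033, 65.597, 67.273, 99.348]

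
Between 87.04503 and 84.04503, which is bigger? 87.04503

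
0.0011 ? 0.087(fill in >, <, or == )<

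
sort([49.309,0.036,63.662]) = [0.036,49.309,63.662]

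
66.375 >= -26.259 True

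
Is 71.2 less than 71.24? Yes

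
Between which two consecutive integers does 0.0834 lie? 0 and 1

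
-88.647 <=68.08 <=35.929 False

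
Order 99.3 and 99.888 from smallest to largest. 99.3, 99.888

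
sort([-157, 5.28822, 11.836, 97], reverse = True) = [97, 11.836, 5.28822, -157]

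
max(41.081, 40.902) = 41.081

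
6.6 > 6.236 True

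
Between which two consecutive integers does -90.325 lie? -91 and -90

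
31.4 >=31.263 True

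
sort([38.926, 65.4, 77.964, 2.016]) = [2.016, 38.926, 65.4, 77.964]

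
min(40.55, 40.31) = 40.31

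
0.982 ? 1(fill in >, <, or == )<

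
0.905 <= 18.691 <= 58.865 True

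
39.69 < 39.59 False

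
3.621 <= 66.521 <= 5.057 False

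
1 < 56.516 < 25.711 False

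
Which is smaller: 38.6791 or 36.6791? 36.6791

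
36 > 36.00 False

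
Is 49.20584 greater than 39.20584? Yes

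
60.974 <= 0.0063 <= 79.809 False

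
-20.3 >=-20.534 True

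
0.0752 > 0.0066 True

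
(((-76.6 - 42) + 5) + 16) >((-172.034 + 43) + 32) False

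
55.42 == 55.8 False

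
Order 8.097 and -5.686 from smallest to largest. -5.686, 8.097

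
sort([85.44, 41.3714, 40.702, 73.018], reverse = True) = [85.44, 73.018, 41.3714, 40.702]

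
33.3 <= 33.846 True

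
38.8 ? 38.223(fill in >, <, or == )>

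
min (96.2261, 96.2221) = 96.2221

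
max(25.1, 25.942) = 25.942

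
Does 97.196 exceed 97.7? No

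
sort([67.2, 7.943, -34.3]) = [-34.3, 7.943, 67.2]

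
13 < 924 True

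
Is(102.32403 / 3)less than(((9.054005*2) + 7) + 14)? Yes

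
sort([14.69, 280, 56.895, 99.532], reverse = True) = [280, 99.532, 56.895, 14.69]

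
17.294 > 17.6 False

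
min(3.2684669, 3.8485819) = 3.2684669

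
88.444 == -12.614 False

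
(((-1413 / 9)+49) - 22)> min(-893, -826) True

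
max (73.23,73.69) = 73.69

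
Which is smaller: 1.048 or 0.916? 0.916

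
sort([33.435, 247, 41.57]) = [33.435, 41.57, 247]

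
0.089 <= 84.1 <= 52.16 False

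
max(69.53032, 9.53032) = 69.53032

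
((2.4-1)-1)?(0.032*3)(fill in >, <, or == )>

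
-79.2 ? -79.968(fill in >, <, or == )>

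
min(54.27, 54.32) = 54.27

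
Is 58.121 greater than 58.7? No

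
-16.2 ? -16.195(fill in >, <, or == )<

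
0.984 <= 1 True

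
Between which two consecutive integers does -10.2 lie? -11 and -10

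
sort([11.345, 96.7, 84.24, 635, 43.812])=[11.345, 43.812, 84.24, 96.7, 635]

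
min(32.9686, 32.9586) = 32.9586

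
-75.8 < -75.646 True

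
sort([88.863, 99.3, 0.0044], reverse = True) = [99.3, 88.863, 0.0044]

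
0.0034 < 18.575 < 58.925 True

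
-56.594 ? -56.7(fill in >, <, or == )>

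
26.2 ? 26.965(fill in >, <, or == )<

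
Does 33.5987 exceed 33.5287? Yes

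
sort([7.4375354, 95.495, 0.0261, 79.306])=[0.0261, 7.4375354, 79.306, 95.495]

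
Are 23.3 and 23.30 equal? Yes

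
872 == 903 False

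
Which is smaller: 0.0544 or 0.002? 0.002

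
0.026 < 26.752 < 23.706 False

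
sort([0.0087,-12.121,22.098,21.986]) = [-12.121,0.0087,21.986,22.098]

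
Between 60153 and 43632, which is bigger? 60153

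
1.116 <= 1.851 True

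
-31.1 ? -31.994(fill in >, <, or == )>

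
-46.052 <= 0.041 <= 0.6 True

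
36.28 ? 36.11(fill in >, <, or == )>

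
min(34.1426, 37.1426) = 34.1426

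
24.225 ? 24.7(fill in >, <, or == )<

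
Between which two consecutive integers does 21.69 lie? 21 and 22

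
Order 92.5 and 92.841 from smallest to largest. 92.5, 92.841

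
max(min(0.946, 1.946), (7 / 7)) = 1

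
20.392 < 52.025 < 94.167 True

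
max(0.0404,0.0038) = 0.0404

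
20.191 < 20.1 False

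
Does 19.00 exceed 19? No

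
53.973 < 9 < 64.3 False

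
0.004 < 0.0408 True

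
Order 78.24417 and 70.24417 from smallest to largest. 70.24417, 78.24417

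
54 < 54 False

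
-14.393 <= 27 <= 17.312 False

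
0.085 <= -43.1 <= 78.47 False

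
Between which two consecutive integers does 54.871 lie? 54 and 55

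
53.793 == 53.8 False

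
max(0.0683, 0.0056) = 0.0683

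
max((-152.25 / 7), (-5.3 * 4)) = -21.2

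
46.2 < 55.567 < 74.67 True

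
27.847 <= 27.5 False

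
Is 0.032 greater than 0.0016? Yes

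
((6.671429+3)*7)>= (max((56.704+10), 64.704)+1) False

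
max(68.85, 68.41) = 68.85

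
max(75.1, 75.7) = 75.7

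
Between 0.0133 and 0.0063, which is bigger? 0.0133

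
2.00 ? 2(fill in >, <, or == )==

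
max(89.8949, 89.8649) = 89.8949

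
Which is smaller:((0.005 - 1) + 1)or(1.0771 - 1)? ((0.005 - 1) + 1)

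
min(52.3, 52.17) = 52.17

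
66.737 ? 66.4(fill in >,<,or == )>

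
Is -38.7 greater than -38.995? Yes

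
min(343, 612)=343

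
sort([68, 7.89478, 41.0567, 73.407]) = [7.89478, 41.0567, 68, 73.407]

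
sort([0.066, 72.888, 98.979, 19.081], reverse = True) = [98.979, 72.888, 19.081, 0.066]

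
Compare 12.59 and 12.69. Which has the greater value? 12.69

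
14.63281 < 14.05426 False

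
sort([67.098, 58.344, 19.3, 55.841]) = [19.3, 55.841, 58.344, 67.098]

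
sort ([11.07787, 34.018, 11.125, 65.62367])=[11.07787, 11.125, 34.018, 65.62367]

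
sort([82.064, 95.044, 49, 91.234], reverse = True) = [95.044, 91.234, 82.064, 49]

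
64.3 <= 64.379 True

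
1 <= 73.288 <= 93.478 True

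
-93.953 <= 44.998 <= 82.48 True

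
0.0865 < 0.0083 False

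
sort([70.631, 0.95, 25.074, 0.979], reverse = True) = [70.631, 25.074, 0.979, 0.95]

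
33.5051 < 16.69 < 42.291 False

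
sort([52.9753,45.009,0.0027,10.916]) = [0.0027,10.916,45.009,52.9753]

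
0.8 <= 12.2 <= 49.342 True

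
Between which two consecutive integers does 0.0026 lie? 0 and 1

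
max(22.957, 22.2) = 22.957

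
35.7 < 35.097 False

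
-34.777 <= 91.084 True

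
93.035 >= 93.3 False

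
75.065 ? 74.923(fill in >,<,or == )>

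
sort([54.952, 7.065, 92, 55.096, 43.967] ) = [7.065, 43.967, 54.952, 55.096, 92]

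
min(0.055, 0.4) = 0.055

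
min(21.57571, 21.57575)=21.57571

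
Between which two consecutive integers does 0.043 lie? 0 and 1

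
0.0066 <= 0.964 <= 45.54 True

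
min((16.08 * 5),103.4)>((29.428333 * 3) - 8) True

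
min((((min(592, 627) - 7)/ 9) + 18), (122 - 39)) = 83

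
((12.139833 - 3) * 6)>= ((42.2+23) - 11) True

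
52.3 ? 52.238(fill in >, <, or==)>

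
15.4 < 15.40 False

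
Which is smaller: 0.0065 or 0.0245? 0.0065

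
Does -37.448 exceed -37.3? No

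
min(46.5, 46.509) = 46.5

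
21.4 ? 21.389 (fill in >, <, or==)>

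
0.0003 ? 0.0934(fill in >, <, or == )<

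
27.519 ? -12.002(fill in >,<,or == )>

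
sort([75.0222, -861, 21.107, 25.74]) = [-861, 21.107, 25.74, 75.0222]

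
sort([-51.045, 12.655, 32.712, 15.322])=[-51.045, 12.655, 15.322, 32.712]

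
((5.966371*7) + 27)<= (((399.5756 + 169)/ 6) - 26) False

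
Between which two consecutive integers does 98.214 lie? 98 and 99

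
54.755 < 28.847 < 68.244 False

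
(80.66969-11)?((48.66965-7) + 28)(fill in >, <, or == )>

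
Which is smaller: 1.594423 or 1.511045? 1.511045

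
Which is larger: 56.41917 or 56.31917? 56.41917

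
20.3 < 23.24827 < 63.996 True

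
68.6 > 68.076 True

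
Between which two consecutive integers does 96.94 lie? 96 and 97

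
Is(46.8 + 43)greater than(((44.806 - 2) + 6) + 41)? No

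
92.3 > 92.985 False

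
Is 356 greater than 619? No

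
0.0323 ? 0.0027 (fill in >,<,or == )>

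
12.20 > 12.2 False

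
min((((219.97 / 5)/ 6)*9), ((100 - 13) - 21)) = 65.991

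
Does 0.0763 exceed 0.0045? Yes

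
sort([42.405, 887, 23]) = [23, 42.405, 887]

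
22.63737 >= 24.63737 False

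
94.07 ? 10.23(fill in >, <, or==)>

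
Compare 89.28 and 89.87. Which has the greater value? 89.87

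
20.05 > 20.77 False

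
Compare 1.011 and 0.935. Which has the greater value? 1.011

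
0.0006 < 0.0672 True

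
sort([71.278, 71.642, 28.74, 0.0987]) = [0.0987, 28.74, 71.278, 71.642]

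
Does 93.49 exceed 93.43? Yes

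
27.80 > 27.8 False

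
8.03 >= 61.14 False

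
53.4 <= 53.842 True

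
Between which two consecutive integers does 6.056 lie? 6 and 7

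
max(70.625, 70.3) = 70.625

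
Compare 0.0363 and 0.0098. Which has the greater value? 0.0363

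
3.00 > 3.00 False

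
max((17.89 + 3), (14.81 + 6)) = 20.89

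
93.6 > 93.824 False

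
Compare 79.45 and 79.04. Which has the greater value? 79.45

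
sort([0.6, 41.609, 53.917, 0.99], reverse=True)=[53.917, 41.609, 0.99, 0.6]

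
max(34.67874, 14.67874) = 34.67874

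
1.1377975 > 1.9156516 False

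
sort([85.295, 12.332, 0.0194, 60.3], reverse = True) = [85.295, 60.3, 12.332, 0.0194]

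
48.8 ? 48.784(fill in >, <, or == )>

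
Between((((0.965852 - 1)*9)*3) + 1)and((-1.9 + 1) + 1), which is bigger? ((-1.9 + 1) + 1)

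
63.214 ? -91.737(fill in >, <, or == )>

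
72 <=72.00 True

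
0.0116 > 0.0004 True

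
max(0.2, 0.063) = 0.2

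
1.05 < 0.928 False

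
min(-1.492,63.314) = -1.492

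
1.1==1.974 False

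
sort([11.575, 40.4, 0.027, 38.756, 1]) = [0.027, 1, 11.575, 38.756, 40.4]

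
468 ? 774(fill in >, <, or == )<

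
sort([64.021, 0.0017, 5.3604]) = [0.0017, 5.3604, 64.021]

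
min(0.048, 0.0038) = 0.0038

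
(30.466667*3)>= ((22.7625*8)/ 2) True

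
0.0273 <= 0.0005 False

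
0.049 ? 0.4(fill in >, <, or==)<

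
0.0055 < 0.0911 True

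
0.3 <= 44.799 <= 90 True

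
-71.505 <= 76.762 True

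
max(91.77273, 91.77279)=91.77279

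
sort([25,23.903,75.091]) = [23.903,25,75.091]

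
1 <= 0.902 False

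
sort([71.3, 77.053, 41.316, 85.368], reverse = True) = [85.368, 77.053, 71.3, 41.316]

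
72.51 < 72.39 False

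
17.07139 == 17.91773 False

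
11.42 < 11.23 False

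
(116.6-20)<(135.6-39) False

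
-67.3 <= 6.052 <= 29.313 True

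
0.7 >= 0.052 True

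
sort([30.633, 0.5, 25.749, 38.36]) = [0.5, 25.749, 30.633, 38.36]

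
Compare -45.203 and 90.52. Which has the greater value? 90.52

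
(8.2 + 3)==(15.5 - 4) False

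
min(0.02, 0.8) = 0.02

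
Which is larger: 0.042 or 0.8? 0.8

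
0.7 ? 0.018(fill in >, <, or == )>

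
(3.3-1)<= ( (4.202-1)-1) False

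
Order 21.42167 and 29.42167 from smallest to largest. 21.42167, 29.42167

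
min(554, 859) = 554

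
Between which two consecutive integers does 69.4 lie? 69 and 70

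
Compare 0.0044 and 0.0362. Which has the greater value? 0.0362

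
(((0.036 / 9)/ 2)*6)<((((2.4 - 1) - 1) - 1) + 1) True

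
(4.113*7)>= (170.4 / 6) True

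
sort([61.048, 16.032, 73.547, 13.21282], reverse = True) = [73.547, 61.048, 16.032, 13.21282]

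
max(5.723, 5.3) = 5.723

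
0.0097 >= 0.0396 False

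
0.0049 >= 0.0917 False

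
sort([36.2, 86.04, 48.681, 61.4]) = [36.2, 48.681, 61.4, 86.04]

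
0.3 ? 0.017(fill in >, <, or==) >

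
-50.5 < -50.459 True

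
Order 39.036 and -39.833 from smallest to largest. -39.833, 39.036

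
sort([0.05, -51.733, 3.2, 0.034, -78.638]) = [-78.638, -51.733, 0.034, 0.05, 3.2]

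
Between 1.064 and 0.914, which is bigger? 1.064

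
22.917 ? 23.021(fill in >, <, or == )<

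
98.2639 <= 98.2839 True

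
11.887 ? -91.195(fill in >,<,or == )>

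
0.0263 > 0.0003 True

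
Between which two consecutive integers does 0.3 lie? 0 and 1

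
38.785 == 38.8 False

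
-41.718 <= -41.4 True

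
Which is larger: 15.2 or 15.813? 15.813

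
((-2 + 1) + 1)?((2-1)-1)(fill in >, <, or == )==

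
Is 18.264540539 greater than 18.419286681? No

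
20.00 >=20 True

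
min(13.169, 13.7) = 13.169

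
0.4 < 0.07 False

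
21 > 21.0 False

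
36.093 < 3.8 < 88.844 False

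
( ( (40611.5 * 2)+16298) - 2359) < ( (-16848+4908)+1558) False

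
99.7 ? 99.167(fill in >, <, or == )>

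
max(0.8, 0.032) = 0.8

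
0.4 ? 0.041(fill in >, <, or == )>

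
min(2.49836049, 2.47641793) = 2.47641793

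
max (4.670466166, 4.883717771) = 4.883717771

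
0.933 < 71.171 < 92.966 True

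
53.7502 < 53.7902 True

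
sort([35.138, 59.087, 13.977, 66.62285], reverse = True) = [66.62285, 59.087, 35.138, 13.977]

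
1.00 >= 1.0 True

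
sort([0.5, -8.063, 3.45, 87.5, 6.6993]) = [-8.063, 0.5, 3.45, 6.6993, 87.5]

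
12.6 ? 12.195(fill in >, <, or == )>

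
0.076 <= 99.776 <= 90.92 False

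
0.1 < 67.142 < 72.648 True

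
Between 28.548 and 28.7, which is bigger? 28.7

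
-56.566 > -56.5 False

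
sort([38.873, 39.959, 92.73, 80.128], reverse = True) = [92.73, 80.128, 39.959, 38.873]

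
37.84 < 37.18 False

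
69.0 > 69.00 False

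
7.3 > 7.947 False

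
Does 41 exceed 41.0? No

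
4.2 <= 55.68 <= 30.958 False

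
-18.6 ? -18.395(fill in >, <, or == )<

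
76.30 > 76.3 False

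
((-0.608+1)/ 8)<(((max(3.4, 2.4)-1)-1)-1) True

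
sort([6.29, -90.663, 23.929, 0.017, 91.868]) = [-90.663, 0.017, 6.29, 23.929, 91.868]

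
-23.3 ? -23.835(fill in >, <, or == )>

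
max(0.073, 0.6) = 0.6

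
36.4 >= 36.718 False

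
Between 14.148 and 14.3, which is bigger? 14.3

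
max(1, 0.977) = 1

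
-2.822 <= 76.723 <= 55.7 False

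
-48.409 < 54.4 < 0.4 False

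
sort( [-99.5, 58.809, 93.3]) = [-99.5, 58.809, 93.3]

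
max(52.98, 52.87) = 52.98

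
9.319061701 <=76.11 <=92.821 True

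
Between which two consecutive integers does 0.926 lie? 0 and 1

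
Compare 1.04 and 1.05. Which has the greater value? 1.05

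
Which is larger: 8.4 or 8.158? 8.4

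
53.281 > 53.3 False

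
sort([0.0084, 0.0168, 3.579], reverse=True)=[3.579, 0.0168, 0.0084]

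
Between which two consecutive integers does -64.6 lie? -65 and -64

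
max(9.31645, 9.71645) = 9.71645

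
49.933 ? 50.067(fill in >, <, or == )<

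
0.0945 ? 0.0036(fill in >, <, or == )>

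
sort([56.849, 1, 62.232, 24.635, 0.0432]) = [0.0432, 1, 24.635, 56.849, 62.232]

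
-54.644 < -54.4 True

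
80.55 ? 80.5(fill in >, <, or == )>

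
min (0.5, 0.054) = 0.054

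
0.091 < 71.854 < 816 True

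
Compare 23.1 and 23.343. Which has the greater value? 23.343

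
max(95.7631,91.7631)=95.7631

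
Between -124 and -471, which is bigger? -124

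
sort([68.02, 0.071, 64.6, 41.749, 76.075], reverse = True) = [76.075, 68.02, 64.6, 41.749, 0.071]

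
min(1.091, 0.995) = 0.995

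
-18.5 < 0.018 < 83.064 True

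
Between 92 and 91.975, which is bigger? 92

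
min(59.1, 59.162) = 59.1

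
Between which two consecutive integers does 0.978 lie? 0 and 1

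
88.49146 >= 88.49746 False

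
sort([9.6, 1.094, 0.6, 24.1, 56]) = [0.6, 1.094, 9.6, 24.1, 56]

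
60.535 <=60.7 True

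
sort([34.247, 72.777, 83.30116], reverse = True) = [83.30116, 72.777, 34.247]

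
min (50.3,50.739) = 50.3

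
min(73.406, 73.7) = 73.406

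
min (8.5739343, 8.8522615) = 8.5739343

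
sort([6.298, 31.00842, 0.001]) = [0.001, 6.298, 31.00842]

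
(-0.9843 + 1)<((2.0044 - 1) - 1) False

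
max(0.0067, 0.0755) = 0.0755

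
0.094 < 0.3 True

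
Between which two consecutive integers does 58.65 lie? 58 and 59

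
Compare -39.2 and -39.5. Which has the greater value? -39.2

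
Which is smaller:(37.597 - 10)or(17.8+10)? (37.597 - 10)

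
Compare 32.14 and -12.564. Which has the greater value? 32.14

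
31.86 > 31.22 True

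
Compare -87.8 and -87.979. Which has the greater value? -87.8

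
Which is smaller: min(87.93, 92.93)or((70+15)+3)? min(87.93, 92.93)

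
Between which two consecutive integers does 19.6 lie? 19 and 20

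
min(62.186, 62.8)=62.186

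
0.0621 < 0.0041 False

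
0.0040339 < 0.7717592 True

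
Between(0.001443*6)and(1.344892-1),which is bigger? (1.344892-1)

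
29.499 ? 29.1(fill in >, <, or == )>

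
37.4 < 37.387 False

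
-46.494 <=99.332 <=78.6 False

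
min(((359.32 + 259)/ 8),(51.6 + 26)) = 77.29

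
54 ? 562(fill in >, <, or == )<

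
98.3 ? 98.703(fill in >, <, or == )<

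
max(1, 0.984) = 1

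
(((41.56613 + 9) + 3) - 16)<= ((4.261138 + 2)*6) True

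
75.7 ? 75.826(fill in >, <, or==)<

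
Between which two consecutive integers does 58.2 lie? 58 and 59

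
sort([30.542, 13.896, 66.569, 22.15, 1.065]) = [1.065, 13.896, 22.15, 30.542, 66.569]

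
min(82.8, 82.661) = 82.661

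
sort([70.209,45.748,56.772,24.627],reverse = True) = [70.209,56.772,45.748,24.627]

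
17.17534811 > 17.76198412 False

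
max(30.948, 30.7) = 30.948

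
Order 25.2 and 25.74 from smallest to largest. 25.2, 25.74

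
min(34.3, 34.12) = 34.12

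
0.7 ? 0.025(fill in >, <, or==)>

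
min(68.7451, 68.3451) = 68.3451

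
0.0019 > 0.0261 False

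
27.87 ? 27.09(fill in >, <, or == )>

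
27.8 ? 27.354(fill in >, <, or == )>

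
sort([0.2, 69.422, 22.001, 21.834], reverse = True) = [69.422, 22.001, 21.834, 0.2]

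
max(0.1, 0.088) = 0.1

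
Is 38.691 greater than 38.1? Yes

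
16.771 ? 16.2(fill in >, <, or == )>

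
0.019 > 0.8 False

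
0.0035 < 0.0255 True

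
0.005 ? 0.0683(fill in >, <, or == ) <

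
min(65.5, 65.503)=65.5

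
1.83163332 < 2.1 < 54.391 True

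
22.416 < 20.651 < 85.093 False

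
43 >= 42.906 True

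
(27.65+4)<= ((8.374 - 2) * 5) True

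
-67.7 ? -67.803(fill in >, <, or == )>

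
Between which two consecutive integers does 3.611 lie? 3 and 4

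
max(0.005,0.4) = 0.4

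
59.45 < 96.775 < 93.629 False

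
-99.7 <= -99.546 True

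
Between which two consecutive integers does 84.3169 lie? 84 and 85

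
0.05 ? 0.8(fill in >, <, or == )<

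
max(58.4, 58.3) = 58.4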